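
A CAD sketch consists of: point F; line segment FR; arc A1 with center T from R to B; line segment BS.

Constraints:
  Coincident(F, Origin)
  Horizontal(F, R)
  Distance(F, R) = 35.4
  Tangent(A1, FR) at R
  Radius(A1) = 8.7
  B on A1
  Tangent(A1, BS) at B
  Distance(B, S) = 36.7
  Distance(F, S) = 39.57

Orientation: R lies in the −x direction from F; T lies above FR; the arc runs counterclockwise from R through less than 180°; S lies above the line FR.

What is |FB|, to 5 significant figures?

28.011

F is at the origin; FR is horizontal with |FR| = 35.4 and R on the −x side, so R = (-35.400, 0.0000). A1 meets FR tangentially, so TR is at right angles to FR, so T = R + (0, 8.7) = (-35.400, 8.7000). Since TB ⟂ BS (tangency), |TS| = √(8.7² + 36.7²) = 37.717 regardless of where B sits on A1. So S lies on both circle(F, 39.57) and circle(T, 37.717); the above-FR intersection is S = (-11.486, 37.866). B is the foot of the tangent from S: B = (-27.581, 4.8844).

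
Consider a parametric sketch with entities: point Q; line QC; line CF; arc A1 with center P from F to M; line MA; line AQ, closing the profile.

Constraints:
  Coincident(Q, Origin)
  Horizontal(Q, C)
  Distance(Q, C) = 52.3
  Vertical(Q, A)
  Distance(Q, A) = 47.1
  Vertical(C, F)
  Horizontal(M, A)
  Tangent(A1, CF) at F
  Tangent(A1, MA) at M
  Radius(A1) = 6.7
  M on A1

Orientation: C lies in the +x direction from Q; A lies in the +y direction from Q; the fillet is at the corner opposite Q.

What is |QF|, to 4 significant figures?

66.09

The virtual corner opposite Q is at (52.30, 47.10). Since A1 is tangent to CF there, PF ⟂ CF and A1 meets MA tangentially, so PM is at right angles to MA, with radius 6.7, so the center P sits 6.7 in from both sides at P = (45.60, 40.40). That places the tangent points at F = (52.30, 40.40) on CF and M = (45.60, 47.10) on MA. Then |QF| = |F − Q| = 66.09.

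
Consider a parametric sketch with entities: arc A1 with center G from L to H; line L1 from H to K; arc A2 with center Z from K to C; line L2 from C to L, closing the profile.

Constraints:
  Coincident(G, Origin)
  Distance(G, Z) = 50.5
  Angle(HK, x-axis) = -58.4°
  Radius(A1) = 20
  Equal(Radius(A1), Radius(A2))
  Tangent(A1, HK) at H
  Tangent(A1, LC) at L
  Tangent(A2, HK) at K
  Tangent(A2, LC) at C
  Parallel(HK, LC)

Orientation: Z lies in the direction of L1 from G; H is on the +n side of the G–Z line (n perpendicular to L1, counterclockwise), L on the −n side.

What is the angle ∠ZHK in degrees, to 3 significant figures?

21.6°

Tangency of A1 to both parallel lines with radius 20.0 puts H and L at G ± 20.0·n: H = (17.0, 10.5), L = (-17.0, -10.5). Equal radii place K and C the same way about Z: K = Z + 20.0·n = (43.5, -32.5), C = Z − 20.0·n = (9.43, -53.5). Then cos ∠ZHK = HZ·HK / (|HZ||HK|), giving 21.6°.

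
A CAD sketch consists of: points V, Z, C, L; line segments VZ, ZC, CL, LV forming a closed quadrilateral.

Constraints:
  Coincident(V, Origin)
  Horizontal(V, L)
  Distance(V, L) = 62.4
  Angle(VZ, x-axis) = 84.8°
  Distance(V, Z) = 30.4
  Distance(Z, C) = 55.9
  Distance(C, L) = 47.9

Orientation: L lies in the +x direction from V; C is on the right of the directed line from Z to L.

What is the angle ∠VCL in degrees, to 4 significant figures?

103.2°

V is at the origin; VL is horizontal with |VL| = 62.4 and L in +x, so L = (62.4, 0). VZ runs at 84.8° with |VZ| = 30.4, so Z = (2.755, 30.27). C is determined by |ZC| = 55.9 and |CL| = 47.9 together: it lies at the intersection of circle(Z, 55.9) and circle(L, 47.9). With |ZL| = 66.89, the foot of the radical line on ZL is 39.65 from Z and the perpendicular offset is √(55.9² − 39.65²) = 39.40. Taking the right-of-ZL solution: C = (20.28, -22.81).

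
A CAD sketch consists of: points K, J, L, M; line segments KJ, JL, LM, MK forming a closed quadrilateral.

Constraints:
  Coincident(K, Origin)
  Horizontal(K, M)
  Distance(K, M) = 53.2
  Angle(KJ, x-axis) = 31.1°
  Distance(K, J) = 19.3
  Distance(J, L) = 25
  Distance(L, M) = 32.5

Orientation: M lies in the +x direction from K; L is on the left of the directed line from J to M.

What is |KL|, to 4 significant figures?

44.08

K is at the origin; K and M share the same y with |KM| = 53.2 and M in +x, so M = (53.2, 0). KJ runs at 31.1° with |KJ| = 19.3, so J = (16.53, 9.969). L is determined by |JL| = 25.0 and |LM| = 32.5 together: it lies at the intersection of circle(J, 25.0) and circle(M, 32.5). With |JM| = 38.00, the foot of the radical line on JM is 13.33 from J and the perpendicular offset is √(25.0² − 13.33²) = 21.15. Taking the left-of-JM solution: L = (34.94, 26.88).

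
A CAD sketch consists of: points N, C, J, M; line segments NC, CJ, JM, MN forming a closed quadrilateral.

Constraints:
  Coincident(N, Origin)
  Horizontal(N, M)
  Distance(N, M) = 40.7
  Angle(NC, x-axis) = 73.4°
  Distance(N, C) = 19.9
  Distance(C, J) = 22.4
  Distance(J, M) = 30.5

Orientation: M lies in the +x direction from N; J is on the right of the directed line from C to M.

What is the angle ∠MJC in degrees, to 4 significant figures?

96.63°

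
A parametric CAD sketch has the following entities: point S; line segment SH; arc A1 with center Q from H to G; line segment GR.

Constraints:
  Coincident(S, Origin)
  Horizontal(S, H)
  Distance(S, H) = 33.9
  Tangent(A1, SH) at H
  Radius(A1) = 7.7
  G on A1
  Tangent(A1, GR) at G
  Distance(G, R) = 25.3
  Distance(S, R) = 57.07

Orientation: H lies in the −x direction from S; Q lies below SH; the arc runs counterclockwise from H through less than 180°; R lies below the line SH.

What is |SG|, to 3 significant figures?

41.6

S is at the origin; S and H share the same y with |SH| = 33.9 and H on the −x side, so H = (-33.9, 0.00). A1 meets SH tangentially, so QH is at right angles to SH, so Q = H + (0, -7.7) = (-33.9, -7.70). Since QG ⟂ GR (tangency), |QR| = √(7.7² + 25.3²) = 26.4 regardless of where G sits on A1. So R lies on both circle(S, 57.07) and circle(Q, 26.4); the below-SH intersection is R = (-48.8, -29.5). G is the foot of the tangent from R: G = (-41.2, -5.39).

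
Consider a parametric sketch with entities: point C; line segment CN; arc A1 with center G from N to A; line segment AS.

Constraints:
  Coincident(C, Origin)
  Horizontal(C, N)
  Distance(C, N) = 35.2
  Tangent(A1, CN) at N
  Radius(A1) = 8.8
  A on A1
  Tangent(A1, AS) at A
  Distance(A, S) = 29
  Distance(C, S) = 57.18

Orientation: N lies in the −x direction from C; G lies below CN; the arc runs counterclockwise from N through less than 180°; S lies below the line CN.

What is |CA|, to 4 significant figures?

44.95

Checks: ∠(GN, NC) = 90.00° ✓; |GN| = 8.800 ✓; |GA| = 8.800 ✓; ∠(GA, AS) = 90.00° ✓; |AS| = 29.00 ✓; |CS| = 57.18 ✓.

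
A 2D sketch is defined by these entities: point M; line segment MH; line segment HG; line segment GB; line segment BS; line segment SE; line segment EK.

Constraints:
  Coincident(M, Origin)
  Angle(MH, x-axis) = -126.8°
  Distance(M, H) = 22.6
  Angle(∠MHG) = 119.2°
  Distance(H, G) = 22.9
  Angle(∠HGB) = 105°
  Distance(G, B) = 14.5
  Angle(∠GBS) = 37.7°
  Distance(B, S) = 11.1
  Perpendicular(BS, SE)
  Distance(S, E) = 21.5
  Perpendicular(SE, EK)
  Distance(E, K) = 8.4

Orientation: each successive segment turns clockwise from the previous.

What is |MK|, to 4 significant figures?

54.37

M is at the origin; MH runs at -126.8° with length 22.6, so H = (-13.54, -18.10). ∠MHG = 119.2° gives HG at 172.4° from the x-axis; with |HG| = 22.9, G = (-36.24, -15.07). ∠HGB = 105.0° gives GB at 97.40° from the x-axis; with |GB| = 14.5, B = (-38.10, -0.6886). ∠GBS = 37.7° gives BS at -44.90° from the x-axis; with |BS| = 11.1, S = (-30.24, -8.524). The perpendicularity gives SE at right angles to BS, so SE runs at -134.9°; with |SE| = 21.5, E = (-45.42, -23.75). SE is perpendicular to EK, so EK runs at 135.1°; with |EK| = 8.4, K = (-51.37, -17.82). Then |MK| = |K − M| = 54.37.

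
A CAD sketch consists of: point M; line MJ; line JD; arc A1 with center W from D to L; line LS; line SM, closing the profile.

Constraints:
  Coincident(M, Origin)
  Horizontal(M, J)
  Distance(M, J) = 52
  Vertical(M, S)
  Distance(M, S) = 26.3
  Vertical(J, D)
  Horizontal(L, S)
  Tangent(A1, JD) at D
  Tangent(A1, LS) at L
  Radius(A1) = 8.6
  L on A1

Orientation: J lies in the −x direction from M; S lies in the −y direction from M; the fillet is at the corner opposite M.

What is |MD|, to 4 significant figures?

54.93

M is at the origin; MJ is horizontal with |MJ| = 52.0 and J on the −x side, so J = (-52.00, 0.000). MS is vertical with |MS| = 26.3 and S on the −y side, so S = (0.000, -26.30). The virtual corner opposite M is at (-52.00, -26.30). The tangent condition forces WD to be normal to JD and the tangent condition forces WL to be normal to LS, with radius 8.6, so the center W sits 8.6 in from both sides at W = (-43.40, -17.70). That places the tangent points at D = (-52.00, -17.70) on JD and L = (-43.40, -26.30) on LS. Then |MD| = |D − M| = 54.93.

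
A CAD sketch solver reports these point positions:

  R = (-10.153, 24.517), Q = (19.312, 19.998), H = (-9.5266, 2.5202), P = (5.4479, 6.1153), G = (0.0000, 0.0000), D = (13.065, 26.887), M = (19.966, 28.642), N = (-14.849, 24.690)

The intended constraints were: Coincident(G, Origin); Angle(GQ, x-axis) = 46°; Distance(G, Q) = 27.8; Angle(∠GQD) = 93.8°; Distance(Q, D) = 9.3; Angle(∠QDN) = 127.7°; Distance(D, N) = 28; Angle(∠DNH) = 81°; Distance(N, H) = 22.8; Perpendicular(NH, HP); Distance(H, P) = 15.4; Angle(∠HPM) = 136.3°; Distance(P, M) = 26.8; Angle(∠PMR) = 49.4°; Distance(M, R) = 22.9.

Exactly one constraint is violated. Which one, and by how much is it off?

Distance(M, R) = 22.9 — off by 7.50.

G = (0.00, 0.00) ✓; GQ at 46.00° ✓; |GQ| = 27.80 ✓; ∠GQD = 93.80° ✓; |QD| = 9.300 ✓; ∠QDN = 127.7° ✓; |DN| = 28.00 ✓; ∠DNH = 81.00° ✓; |NH| = 22.80 ✓; ∠(NH, HP) = 90.00° ✓; |HP| = 15.40 ✓; ∠HPM = 136.3° ✓; |PM| = 26.80 ✓; ∠PMR = 49.40° ✓; |MR| = 30.40 ✗.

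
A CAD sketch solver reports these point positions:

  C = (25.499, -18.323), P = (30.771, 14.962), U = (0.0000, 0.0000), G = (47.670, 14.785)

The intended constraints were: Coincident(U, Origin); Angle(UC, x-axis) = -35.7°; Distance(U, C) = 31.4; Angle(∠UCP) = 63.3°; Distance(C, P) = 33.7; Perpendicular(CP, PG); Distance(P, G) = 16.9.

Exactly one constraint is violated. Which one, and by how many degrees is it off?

Perpendicular(CP, PG) — off by 8.40°.

U = (0.00, 0.00) ✓; UC at -35.70° ✓; |UC| = 31.40 ✓; ∠UCP = 63.30° ✓; |CP| = 33.70 ✓; ∠(CP, PG) = 81.60° ✗; |PG| = 16.90 ✓.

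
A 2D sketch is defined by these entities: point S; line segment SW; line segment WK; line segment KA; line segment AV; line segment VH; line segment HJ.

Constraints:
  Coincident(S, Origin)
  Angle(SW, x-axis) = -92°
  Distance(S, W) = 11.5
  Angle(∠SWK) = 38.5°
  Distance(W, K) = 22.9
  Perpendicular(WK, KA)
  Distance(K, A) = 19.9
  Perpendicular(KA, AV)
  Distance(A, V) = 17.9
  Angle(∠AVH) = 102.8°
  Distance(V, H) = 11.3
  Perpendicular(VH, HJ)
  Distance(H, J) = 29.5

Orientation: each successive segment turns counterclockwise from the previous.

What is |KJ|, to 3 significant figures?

8.69

S is at the origin; SW runs at -92.0° with length 11.5, so W = (-0.401, -11.5). ∠SWK = 38.5° gives WK at 49.5° from the x-axis; with |WK| = 22.9, K = (14.5, 5.92). WK ⟂ KA, so KA runs at 140°; with |KA| = 19.9, A = (-0.661, 18.8). KA is perpendicular to AV, so AV runs at -130°; with |AV| = 17.9, V = (-12.3, 5.23). ∠AVH = 102.8° gives VH at -53.3° from the x-axis; with |VH| = 11.3, H = (-5.53, -3.83). VH is perpendicular to HJ, so HJ runs at 36.7°; with |HJ| = 29.5, J = (18.1, 13.8). Then |KJ| = |J − K| = 8.69.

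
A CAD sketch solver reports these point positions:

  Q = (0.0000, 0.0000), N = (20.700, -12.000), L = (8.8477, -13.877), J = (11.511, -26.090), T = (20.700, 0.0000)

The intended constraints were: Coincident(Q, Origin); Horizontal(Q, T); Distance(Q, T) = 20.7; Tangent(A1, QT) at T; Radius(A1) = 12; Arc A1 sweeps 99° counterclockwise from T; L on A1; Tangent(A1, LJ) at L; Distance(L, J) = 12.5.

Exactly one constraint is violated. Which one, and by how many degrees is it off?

Tangent(A1, LJ) at L — off by 3.30°.

Q = (0.00, 0.00) ✓; Q.y = 0.00, T.y = 0.00 ✓; |QT| = 20.70 ✓; ∠(NT, TQ) = 90.00° ✓; |NT| = 12.00 ✓; bearing(N→L) − bearing(N→T) = 99.00° ✓; |NL| = 12.00 ✓; ∠(NL, LJ) = 86.70° ✗; |LJ| = 12.50 ✓.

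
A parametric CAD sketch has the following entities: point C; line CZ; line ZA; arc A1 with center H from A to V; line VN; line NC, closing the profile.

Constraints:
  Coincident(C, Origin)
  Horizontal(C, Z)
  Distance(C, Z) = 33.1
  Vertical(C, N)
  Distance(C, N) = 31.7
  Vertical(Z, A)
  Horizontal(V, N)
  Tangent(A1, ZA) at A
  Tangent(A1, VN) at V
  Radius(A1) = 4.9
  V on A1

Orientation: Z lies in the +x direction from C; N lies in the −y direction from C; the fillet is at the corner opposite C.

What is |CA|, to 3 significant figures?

42.6

C is at the origin; C and Z share the same y with |CZ| = 33.1 and Z on the +x side, so Z = (33.1, 0.00). C and N share the same x with |CN| = 31.7 and N on the −y side, so N = (0.00, -31.7). The virtual corner opposite C is at (33.1, -31.7). A1 meets ZA tangentially, so HA is at right angles to ZA and since A1 is tangent to VN there, HV ⟂ VN, with radius 4.9, so the center H sits 4.9 in from both sides at H = (28.2, -26.8). That places the tangent points at A = (33.1, -26.8) on ZA and V = (28.2, -31.7) on VN. Then |CA| = |A − C| = 42.6.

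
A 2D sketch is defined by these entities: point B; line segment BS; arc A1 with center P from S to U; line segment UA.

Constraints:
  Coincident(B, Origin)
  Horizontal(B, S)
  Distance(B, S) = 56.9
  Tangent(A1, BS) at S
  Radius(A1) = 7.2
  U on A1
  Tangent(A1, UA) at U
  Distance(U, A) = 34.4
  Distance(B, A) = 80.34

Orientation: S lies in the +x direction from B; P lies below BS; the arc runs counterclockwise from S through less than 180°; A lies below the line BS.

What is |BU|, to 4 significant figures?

52.08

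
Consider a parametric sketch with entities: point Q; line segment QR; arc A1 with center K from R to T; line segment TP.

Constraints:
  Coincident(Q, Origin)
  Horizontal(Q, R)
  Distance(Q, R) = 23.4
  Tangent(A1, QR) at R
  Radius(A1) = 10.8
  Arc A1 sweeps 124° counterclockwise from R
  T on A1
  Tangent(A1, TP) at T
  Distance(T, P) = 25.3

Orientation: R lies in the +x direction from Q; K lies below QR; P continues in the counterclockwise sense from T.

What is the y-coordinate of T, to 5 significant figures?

-16.839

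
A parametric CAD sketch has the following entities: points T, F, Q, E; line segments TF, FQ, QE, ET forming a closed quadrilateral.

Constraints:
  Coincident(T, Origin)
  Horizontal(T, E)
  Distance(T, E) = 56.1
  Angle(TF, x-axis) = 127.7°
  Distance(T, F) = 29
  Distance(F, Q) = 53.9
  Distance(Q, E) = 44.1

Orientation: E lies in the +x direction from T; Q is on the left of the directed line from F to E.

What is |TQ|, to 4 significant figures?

51.09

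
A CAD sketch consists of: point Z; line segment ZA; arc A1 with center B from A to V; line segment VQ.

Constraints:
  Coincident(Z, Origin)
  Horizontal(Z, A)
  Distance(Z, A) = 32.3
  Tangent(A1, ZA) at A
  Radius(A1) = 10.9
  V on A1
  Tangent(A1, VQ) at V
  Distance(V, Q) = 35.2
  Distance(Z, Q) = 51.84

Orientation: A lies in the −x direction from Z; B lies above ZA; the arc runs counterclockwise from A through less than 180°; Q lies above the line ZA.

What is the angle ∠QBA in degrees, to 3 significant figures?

165°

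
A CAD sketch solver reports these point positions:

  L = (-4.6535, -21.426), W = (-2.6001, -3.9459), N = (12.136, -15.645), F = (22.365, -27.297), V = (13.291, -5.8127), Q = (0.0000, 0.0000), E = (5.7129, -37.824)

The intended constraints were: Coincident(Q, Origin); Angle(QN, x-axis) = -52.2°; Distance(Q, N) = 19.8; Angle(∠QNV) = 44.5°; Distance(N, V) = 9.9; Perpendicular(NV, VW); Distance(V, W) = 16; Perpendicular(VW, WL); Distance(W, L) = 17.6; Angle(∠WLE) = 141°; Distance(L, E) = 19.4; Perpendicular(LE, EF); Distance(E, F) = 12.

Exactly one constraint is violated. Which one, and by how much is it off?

Distance(E, F) = 12 — off by 7.70.

Q = (0.00, 0.00) ✓; QN at -52.20° ✓; |QN| = 19.80 ✓; ∠QNV = 44.50° ✓; |NV| = 9.900 ✓; ∠(NV, VW) = 90.00° ✓; |VW| = 16.00 ✓; ∠(VW, WL) = 90.00° ✓; |WL| = 17.60 ✓; ∠WLE = 141.0° ✓; |LE| = 19.40 ✓; ∠(LE, EF) = 90.00° ✓; |EF| = 19.70 ✗.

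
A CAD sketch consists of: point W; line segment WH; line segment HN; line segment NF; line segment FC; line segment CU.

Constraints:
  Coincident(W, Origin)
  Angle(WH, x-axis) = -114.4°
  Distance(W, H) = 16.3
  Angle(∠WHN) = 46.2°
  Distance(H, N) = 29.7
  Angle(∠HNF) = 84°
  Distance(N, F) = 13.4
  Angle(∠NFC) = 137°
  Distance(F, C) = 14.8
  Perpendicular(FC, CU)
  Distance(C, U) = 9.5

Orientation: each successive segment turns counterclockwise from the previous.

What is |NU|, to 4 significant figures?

24.60

W is at the origin; WH runs at -114.4° with length 16.3, so H = (-6.734, -14.84). ∠WHN = 46.2° gives HN at 19.40° from the x-axis; with |HN| = 29.7, N = (21.28, -4.979). ∠HNF = 84.0° gives NF at 115.4° from the x-axis; with |NF| = 13.4, F = (15.53, 7.126). ∠NFC = 137.0° gives FC at 158.4° from the x-axis; with |FC| = 14.8, C = (1.772, 12.57). FC is perpendicular to CU, so CU runs at -111.6°; with |CU| = 9.5, U = (-1.725, 3.741). Then |NU| = |U − N| = 24.60.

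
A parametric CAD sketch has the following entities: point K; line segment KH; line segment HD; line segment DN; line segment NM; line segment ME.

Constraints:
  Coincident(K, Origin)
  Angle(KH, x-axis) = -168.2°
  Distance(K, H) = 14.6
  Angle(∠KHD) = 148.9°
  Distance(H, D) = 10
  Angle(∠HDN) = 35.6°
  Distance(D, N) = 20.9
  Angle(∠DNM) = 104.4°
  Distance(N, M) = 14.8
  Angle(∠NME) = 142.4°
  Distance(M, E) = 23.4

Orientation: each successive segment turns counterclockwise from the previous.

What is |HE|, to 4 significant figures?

30.88

K is at the origin; KH runs at -168.2° with length 14.6, so H = (-14.29, -2.986). ∠KHD = 148.9° gives HD at -137.1° from the x-axis; with |HD| = 10.0, D = (-21.62, -9.793). ∠HDN = 35.6° gives DN at 7.300° from the x-axis; with |DN| = 20.9, N = (-0.8863, -7.137). ∠DNM = 104.4° gives NM at 82.90° from the x-axis; with |NM| = 14.8, M = (0.9430, 7.549). ∠NME = 142.4° gives ME at 120.5° from the x-axis; with |ME| = 23.4, E = (-10.93, 27.71). Then |HE| = |E − H| = 30.88.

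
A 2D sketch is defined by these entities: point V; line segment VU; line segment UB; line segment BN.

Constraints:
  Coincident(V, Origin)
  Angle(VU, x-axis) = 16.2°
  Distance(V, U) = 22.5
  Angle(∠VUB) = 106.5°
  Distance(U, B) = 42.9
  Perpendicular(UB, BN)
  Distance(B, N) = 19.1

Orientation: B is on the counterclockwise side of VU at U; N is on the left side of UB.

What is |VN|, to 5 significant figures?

49.352

V is at the origin; VU runs at 16.2° with length 22.5, so U = 22.5·(cos 16.2°, sin 16.2°) = (21.607, 6.2773). ∠VUB = 106.5°, so UB runs at 16.2° + (180° − 106.5°) = 89.700° from the x-axis; with |UB| = 42.9, B = U + 42.9·(cos 89.700°, sin 89.700°) = (21.831, 49.177). UB ⟂ BN; with |BN| = 19.1 on the left of UB, N = B + 19.1·(-0.99999, 0.0052360) = (2.7315, 49.277). Then |VN| = |N − V| = 49.352.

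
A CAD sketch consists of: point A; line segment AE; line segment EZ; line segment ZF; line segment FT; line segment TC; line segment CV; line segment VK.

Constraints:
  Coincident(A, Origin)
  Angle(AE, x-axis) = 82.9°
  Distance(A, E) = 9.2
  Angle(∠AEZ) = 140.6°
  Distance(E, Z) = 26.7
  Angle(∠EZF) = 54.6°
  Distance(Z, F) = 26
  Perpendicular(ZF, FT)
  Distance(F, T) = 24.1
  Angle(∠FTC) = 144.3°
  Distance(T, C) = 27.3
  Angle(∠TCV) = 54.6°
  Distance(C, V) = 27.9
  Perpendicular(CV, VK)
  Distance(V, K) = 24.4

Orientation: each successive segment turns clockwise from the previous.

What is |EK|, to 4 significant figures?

13.07

A is at the origin; AE runs at 82.9° with length 9.2, so E = (1.137, 9.129). ∠AEZ = 140.6° gives EZ at 43.50° from the x-axis; with |EZ| = 26.7, Z = (20.50, 27.51). ∠EZF = 54.6° gives ZF at -81.90° from the x-axis; with |ZF| = 26.0, F = (24.17, 1.768). ZF is perpendicular to FT, so FT runs at -171.9°; with |FT| = 24.1, T = (0.3085, -1.628). ∠FTC = 144.3° gives TC at 152.4° from the x-axis; with |TC| = 27.3, C = (-23.88, 11.02). ∠TCV = 54.6° gives CV at 27.00° from the x-axis; with |CV| = 27.9, V = (0.9742, 23.69). CV is perpendicular to VK, so VK runs at -63.00°; with |VK| = 24.4, K = (12.05, 1.946). Then |EK| = |K − E| = 13.07.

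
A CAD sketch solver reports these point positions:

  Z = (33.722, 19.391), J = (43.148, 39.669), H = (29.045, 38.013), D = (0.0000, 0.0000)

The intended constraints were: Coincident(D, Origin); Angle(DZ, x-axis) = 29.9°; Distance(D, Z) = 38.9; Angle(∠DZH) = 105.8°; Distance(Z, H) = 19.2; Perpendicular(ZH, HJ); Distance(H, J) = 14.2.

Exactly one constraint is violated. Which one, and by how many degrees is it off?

Perpendicular(ZH, HJ) — off by 7.40°.

D = (0.00, 0.00) ✓; DZ at 29.90° ✓; |DZ| = 38.90 ✓; ∠DZH = 105.8° ✓; |ZH| = 19.20 ✓; ∠(ZH, HJ) = 97.40° ✗; |HJ| = 14.20 ✓.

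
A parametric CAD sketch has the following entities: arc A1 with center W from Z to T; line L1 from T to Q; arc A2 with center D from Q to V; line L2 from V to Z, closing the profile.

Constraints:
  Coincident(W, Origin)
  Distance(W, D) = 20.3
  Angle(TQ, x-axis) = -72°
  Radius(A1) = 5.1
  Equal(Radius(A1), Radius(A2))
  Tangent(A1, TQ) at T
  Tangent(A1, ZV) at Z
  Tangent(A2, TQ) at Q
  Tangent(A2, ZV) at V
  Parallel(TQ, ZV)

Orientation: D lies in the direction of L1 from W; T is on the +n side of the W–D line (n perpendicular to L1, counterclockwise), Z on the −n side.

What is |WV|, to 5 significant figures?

20.931

The slot axis is L1's direction at -72.0°, so u = (cos -72.0°, sin -72.0°) = (0.30902, -0.95106) and n = (−sin -72.0°, cos -72.0°) = (0.95106, 0.30902). W is at the origin and D lies 20.3 along u from W, so D = 20.3·u = (6.2730, -19.306). Tangency of A1 to both parallel lines with radius 5.1 puts T and Z at W ± 5.1·n: T = (4.8504, 1.5760), Z = (-4.8504, -1.5760). Equal radii place Q and V the same way about D: Q = D + 5.1·n = (11.123, -17.730), V = D − 5.1·n = (1.4227, -20.882). Then |WV| = |V − W| = 20.931.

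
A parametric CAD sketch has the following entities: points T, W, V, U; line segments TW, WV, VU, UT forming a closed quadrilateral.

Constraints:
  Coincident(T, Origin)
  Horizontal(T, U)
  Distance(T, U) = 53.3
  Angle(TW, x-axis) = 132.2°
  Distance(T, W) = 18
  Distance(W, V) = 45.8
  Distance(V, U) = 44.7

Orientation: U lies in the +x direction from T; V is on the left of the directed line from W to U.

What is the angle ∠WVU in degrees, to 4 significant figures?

95.02°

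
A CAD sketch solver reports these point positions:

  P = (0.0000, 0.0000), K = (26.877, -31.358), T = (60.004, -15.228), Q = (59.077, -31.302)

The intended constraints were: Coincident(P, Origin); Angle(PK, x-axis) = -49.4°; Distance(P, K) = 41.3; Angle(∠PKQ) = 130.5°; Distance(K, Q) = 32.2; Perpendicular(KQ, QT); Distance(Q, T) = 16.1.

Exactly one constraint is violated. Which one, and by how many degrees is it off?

Perpendicular(KQ, QT) — off by 3.40°.

P = (0.00, 0.00) ✓; PK at -49.40° ✓; |PK| = 41.30 ✓; ∠PKQ = 130.5° ✓; |KQ| = 32.20 ✓; ∠(KQ, QT) = 86.60° ✗; |QT| = 16.10 ✓.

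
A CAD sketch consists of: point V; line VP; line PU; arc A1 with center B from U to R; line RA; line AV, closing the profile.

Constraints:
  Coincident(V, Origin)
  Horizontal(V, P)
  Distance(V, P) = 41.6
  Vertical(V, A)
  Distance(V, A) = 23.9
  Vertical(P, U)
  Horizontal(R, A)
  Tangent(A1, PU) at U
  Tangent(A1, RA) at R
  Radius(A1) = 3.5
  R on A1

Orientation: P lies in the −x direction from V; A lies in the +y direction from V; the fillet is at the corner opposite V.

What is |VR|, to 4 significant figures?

44.98

The virtual corner opposite V is at (-41.60, 23.90). A1 meets PU tangentially, so BU is at right angles to PU and since A1 is tangent to RA there, BR ⟂ RA, with radius 3.5, so the center B sits 3.5 in from both sides at B = (-38.10, 20.40). That places the tangent points at U = (-41.60, 20.40) on PU and R = (-38.10, 23.90) on RA. Then |VR| = |R − V| = 44.98.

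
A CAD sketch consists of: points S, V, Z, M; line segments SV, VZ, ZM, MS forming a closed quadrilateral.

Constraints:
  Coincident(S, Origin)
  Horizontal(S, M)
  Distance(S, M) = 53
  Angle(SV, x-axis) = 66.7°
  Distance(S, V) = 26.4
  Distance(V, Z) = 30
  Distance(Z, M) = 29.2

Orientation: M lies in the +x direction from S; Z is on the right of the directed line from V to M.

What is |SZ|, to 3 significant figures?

24.0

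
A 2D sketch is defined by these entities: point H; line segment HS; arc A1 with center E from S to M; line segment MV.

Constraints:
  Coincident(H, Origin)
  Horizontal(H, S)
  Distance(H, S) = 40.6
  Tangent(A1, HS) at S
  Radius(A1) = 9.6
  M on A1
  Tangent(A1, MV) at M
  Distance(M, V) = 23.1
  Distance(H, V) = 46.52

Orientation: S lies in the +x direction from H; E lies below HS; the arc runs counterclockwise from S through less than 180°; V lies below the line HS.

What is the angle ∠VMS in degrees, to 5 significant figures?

133.15°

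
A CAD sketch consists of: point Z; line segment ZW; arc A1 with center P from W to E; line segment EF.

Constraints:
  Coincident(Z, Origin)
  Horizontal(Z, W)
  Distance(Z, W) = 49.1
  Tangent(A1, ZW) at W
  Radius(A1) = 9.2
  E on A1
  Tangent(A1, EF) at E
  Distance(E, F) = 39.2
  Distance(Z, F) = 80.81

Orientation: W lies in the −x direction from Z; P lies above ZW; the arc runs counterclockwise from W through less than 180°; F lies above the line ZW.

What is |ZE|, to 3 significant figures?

44.6

Z is at the origin; ZW is horizontal with |ZW| = 49.1 and W on the −x side, so W = (-49.1, 0.00). Tangency of A1 to ZW means the radius PW is perpendicular to ZW, so P = W + (0, 9.2) = (-49.1, 9.20). Since PE ⟂ EF (tangency), |PF| = √(9.2² + 39.2²) = 40.3 regardless of where E sits on A1. So F lies on both circle(Z, 80.81) and circle(P, 40.3); the above-ZW intersection is F = (-66.9, 45.3). E is the foot of the tangent from F: E = (-42.0, 15.0).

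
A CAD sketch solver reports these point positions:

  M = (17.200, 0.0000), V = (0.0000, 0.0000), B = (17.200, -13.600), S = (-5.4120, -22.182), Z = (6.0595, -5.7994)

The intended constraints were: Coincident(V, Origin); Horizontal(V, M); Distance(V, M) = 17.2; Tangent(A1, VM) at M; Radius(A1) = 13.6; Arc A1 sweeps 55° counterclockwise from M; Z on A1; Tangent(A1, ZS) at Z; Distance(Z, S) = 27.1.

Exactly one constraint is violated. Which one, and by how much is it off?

Distance(Z, S) = 27.1 — off by 7.10.

V = (0.00, 0.00) ✓; V.y = 0.00, M.y = 0.00 ✓; |VM| = 17.20 ✓; ∠(BM, MV) = 90.00° ✓; |BM| = 13.60 ✓; bearing(B→Z) − bearing(B→M) = 55.00° ✓; |BZ| = 13.60 ✓; ∠(BZ, ZS) = 90.00° ✓; |ZS| = 20.00 ✗.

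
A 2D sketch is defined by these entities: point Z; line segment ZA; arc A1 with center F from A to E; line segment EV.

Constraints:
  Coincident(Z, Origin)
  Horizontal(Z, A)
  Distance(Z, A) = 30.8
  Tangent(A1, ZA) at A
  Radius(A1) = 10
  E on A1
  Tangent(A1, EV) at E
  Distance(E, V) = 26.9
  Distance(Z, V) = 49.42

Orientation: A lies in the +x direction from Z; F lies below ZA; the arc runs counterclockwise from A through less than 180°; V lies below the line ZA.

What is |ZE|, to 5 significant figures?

25.299

Checks: |FE| = 10.00 ✓; ∠(FE, EV) = 90.00° ✓; |EV| = 26.90 ✓; |ZV| = 49.42 ✓.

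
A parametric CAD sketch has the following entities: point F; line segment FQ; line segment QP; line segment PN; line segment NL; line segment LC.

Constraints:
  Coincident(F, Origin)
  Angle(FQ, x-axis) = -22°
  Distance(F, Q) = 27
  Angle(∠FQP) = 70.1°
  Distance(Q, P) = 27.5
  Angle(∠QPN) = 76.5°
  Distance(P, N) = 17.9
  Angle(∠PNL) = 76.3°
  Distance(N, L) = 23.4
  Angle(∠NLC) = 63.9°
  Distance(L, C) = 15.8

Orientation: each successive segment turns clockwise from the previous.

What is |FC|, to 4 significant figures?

28.75

∠PNL = 76.3° gives NL at 20.90° from the x-axis; with |NL| = 23.4, L = (18.36, -7.501). ∠NLC = 63.9° gives LC at -95.20° from the x-axis; with |LC| = 15.8, C = (16.93, -23.24). Then |FC| = |C − F| = 28.75.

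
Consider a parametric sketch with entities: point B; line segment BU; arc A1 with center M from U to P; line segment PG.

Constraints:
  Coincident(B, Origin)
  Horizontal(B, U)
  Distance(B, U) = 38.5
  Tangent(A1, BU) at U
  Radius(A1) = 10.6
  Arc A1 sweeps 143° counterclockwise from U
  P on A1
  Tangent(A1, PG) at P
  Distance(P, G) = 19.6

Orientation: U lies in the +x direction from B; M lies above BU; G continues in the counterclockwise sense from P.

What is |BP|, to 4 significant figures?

48.76

B is at the origin; B and U share the same y with |BU| = 38.5 and U on the +x side, so U = (38.50, 0.000). The tangent condition forces MU to be normal to BU, so M = U + (0, 10.6) = (38.50, 10.60). On A1, U sits at bearing -90° from M; a 143° counterclockwise sweep puts P at bearing 53°, so P = M + 10.6·(cos 53°, sin 53°) = (44.88, 19.07). Then |BP| = |P − B| = 48.76.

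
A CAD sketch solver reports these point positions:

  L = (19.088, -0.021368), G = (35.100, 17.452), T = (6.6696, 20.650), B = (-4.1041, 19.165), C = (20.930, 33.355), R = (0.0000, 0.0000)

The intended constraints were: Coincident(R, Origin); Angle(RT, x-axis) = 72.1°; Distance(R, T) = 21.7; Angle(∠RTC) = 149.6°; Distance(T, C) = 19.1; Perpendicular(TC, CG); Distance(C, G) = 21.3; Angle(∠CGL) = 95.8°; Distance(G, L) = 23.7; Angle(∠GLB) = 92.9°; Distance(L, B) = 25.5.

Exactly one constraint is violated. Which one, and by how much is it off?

Distance(L, B) = 25.5 — off by 4.60.

R = (0.00, 0.00) ✓; RT at 72.10° ✓; |RT| = 21.70 ✓; ∠RTC = 149.6° ✓; |TC| = 19.10 ✓; ∠(TC, CG) = 90.00° ✓; |CG| = 21.30 ✓; ∠CGL = 95.80° ✓; |GL| = 23.70 ✓; ∠GLB = 92.90° ✓; |LB| = 30.10 ✗.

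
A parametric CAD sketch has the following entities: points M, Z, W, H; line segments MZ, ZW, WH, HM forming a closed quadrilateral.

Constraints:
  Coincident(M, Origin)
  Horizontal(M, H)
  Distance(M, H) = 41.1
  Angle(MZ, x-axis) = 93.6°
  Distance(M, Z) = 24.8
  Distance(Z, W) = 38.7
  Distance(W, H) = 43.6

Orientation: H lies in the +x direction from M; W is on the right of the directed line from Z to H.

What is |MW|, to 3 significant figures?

13.9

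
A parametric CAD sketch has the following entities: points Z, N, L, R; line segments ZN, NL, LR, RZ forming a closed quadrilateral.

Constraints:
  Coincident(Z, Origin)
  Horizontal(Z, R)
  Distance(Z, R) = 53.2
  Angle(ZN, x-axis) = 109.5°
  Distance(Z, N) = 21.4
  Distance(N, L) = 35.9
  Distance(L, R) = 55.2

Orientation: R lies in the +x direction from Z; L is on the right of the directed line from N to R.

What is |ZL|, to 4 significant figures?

14.99

Z is at the origin; ZR is horizontal with |ZR| = 53.2 and R in +x, so R = (53.2, 0). ZN runs at 109.5° with |ZN| = 21.4, so N = (-7.143, 20.17). L is determined by |NL| = 35.9 and |LR| = 55.2 together: it lies at the intersection of circle(N, 35.9) and circle(R, 55.2). With |NR| = 63.63, the foot of the radical line on NR is 18.00 from N and the perpendicular offset is √(35.9² − 18.00²) = 31.06. Taking the right-of-NR solution: L = (0.07548, -14.99).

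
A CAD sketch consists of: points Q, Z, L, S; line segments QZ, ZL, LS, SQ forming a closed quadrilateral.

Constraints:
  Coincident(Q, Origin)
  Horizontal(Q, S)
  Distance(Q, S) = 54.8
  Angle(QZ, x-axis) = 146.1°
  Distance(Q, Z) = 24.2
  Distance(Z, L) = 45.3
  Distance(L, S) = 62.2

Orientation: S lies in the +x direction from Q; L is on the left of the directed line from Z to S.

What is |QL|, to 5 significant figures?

46.906

Checks: |ZL| = 45.30 ✓; |LS| = 62.20 ✓.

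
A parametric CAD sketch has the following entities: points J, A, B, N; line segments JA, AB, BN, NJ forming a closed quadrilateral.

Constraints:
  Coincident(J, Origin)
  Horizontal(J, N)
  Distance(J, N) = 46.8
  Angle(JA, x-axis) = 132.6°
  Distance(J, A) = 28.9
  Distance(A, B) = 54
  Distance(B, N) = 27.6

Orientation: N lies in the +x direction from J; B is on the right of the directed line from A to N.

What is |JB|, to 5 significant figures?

25.742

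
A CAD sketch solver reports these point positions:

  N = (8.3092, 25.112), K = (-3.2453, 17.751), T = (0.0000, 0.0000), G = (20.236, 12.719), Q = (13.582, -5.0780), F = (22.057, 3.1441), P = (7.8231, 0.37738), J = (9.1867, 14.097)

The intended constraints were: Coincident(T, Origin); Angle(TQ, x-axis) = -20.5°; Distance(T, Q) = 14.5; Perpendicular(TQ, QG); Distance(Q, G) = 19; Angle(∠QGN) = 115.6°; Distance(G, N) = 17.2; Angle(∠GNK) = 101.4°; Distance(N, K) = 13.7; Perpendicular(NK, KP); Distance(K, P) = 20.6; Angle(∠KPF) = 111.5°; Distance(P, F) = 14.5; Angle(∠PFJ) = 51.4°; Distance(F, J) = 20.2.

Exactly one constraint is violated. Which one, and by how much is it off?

Distance(F, J) = 20.2 — off by 3.30.

T = (0.00, 0.00) ✓; TQ at -20.50° ✓; |TQ| = 14.50 ✓; ∠(TQ, QG) = 90.00° ✓; |QG| = 19.00 ✓; ∠QGN = 115.6° ✓; |GN| = 17.20 ✓; ∠GNK = 101.4° ✓; |NK| = 13.70 ✓; ∠(NK, KP) = 90.00° ✓; |KP| = 20.60 ✓; ∠KPF = 111.5° ✓; |PF| = 14.50 ✓; ∠PFJ = 51.40° ✓; |FJ| = 16.90 ✗.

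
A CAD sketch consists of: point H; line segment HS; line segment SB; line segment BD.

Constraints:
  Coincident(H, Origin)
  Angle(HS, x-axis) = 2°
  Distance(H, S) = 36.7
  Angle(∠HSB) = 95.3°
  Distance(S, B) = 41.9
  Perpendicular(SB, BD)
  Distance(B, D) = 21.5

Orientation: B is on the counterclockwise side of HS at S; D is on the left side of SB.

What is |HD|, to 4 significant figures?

47.72

H is at the origin; HS runs at 2.0° with length 36.7, so S = 36.7·(cos 2.0°, sin 2.0°) = (36.68, 1.281). ∠HSB = 95.3°, so SB runs at 2.0° + (180° − 95.3°) = 86.70° from the x-axis; with |SB| = 41.9, B = S + 41.9·(cos 86.70°, sin 86.70°) = (39.09, 43.11). The perpendicularity gives BD at right angles to SB; with |BD| = 21.5 on the left of SB, D = B + 21.5·(-0.9983, 0.05756) = (17.63, 44.35). Then |HD| = |D − H| = 47.72.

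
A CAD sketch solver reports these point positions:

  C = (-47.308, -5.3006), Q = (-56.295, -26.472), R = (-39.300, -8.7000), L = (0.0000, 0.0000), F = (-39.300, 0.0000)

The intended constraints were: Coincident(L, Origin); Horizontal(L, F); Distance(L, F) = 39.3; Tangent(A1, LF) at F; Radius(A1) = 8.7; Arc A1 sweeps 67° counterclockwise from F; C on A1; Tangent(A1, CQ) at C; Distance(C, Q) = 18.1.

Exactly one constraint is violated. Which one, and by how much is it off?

Distance(C, Q) = 18.1 — off by 4.90.

L = (0.00, 0.00) ✓; L.y = 0.00, F.y = 0.00 ✓; |LF| = 39.30 ✓; ∠(RF, FL) = 90.00° ✓; |RF| = 8.700 ✓; bearing(R→C) − bearing(R→F) = 67.00° ✓; |RC| = 8.700 ✓; ∠(RC, CQ) = 90.00° ✓; |CQ| = 23.00 ✗.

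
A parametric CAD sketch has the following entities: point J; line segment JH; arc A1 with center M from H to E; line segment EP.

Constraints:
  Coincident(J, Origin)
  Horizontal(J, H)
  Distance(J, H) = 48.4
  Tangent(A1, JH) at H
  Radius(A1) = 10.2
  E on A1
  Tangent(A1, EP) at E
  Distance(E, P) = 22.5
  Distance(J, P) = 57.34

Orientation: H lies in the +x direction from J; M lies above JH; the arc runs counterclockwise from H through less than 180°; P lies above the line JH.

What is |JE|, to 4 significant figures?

59.20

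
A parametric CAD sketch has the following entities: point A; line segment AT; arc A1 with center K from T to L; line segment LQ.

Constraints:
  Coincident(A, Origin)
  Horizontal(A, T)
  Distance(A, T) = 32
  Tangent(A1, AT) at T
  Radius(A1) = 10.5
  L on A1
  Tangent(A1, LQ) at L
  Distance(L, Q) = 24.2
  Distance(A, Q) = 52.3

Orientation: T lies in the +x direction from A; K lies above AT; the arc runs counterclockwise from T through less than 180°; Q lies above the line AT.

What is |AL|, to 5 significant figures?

44.116

Checks: |KL| = 10.50 ✓; ∠(KL, LQ) = 90.00° ✓; |LQ| = 24.20 ✓; |AQ| = 52.30 ✓.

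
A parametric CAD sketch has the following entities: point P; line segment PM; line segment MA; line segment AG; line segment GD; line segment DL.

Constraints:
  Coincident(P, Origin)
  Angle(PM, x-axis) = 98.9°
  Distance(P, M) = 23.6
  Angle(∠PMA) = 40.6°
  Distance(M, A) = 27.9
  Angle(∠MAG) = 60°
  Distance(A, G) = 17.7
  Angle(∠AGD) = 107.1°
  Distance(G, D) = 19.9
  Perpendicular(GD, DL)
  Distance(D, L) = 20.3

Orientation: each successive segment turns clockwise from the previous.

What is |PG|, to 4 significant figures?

1.132

P is at the origin; PM runs at 98.9° with length 23.6, so M = (-3.651, 23.32). ∠PMA = 40.6° gives MA at -40.50° from the x-axis; with |MA| = 27.9, A = (17.56, 5.196). ∠MAG = 60.0° gives AG at -160.5° from the x-axis; with |AG| = 17.7, G = (0.8794, -0.7121). Then |PG| = |G − P| = 1.132.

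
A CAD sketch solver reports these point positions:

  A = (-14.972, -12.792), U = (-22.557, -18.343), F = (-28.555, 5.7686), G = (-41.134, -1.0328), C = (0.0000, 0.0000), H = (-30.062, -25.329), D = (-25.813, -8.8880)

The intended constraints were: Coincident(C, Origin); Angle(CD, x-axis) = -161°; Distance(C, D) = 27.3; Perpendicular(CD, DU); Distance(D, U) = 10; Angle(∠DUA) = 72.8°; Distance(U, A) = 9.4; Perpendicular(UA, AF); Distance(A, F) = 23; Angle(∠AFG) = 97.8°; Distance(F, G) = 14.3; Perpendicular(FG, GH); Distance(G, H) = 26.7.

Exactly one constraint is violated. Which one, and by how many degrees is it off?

Perpendicular(FG, GH) — off by 3.90°.

C = (0.00, 0.00) ✓; CD at -161.0° ✓; |CD| = 27.30 ✓; ∠(CD, DU) = 90.00° ✓; |DU| = 10.00 ✓; ∠DUA = 72.80° ✓; |UA| = 9.399 ✓; ∠(UA, AF) = 90.00° ✓; |AF| = 23.00 ✓; ∠AFG = 97.80° ✓; |FG| = 14.30 ✓; ∠(FG, GH) = 86.10° ✗; |GH| = 26.70 ✓.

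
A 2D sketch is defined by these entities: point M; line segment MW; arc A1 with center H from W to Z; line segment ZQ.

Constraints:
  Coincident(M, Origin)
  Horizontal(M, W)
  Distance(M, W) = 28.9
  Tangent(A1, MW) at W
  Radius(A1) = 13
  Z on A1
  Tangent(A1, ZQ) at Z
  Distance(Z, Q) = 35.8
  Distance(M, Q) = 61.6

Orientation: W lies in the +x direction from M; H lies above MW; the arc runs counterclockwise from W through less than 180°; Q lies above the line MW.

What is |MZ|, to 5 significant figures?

44.424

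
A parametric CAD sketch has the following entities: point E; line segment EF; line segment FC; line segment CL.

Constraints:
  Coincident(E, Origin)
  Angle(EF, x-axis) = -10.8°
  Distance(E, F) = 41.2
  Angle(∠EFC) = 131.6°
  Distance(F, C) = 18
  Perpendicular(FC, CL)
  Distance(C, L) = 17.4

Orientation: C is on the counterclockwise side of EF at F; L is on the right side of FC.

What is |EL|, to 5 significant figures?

66.190

∠EFC = 131.6°, so FC runs at -10.8° + (180° − 131.6°) = 37.600° from the x-axis; with |FC| = 18.0, C = F + 18.0·(cos 37.600°, sin 37.600°) = (54.731, 3.2625). FC is perpendicular to CL; with |CL| = 17.4 on the right of FC, L = C + 17.4·(0.61015, -0.79229) = (65.348, -10.523). Then |EL| = |L − E| = 66.190.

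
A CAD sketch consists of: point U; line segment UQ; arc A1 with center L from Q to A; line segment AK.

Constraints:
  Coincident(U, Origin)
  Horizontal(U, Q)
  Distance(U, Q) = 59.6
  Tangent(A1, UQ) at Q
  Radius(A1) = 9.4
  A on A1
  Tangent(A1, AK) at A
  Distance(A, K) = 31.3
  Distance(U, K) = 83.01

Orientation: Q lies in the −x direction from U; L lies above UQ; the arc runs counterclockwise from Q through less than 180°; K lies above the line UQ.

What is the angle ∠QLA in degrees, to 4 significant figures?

131.3°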